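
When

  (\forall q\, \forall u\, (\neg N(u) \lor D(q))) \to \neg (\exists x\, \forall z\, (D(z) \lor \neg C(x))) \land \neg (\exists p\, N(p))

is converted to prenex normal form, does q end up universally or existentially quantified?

Eliminate → and ↔ using ¬ and ∨.
  \neg (\forall q\, \forall u\, (\neg N(u) \lor D(q))) \lor \neg (\exists x\, \forall z\, (D(z) \lor \neg C(x))) \land \neg (\exists p\, N(p))
Push ¬ through the quantifiers and connectives to reach negation normal form:
  (\exists q\, \exists u\, (N(u) \land \neg D(q))) \lor (\forall x\, \exists z\, (\neg D(z) \land C(x))) \land (\forall p\, \neg N(p))
Pull the quantifiers to the front (each side's bound variable is not free in the other side):
  \exists q\, \exists u\, \forall x\, \exists z\, \forall p\, (N(u) \land \neg D(q) \lor \neg D(z) \land C(x) \land \neg N(p))
The quantifier \forall q sits under an odd number of negations (counting the antecedent side of each →), so it flips to \exists q.

existential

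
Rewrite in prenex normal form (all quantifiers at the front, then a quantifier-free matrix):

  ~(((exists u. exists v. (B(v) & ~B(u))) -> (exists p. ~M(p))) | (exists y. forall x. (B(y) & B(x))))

First replace A → B with ¬A ∨ B.
  ~(~(exists u. exists v. (B(v) & ~B(u))) | (exists p. ~M(p)) | (exists y. forall x. (B(y) & B(x))))
Push ¬ through the quantifiers and connectives to reach negation normal form:
  (exists u. exists v. (B(v) & ~B(u))) & (forall p. M(p)) & (forall y. exists x. (~B(y) | ~B(x)))
All bound variables are already distinct, so no renaming is needed.
Finally move all quantifiers to the prefix:
  exists u. exists v. forall p. forall y. exists x. (B(v) & ~B(u) & M(p) & (~B(y) | ~B(x)))

exists u. exists v. forall p. forall y. exists x. (B(v) & ~B(u) & M(p) & (~B(y) | ~B(x)))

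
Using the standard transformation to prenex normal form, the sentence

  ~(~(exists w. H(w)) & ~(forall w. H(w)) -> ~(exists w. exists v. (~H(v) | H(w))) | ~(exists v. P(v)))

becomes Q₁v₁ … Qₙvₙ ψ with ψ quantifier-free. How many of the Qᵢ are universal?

1

Eliminate → and ↔ using ¬ and ∨.
  ~(~(~(exists w. H(w)) & ~(forall w. H(w))) | ~(exists w. exists v. (~H(v) | H(w))) | ~(exists v. P(v)))
Move each ¬ inward, flipping quantifiers it crosses:
  (forall w. ~H(w)) & (exists w. ~H(w)) & (exists w. exists v. (~H(v) | H(w))) & (exists v. P(v))
Rename bound variables to avoid capture: w↦c, w↦w1, v↦u.
  (forall w. ~H(w)) & (exists c. ~H(c)) & (exists w1. exists v. (~H(v) | H(w1))) & (exists u. P(u))
Pull the quantifiers to the front (each side's bound variable is not free in the other side):
  forall w. exists c. exists w1. exists v. exists u. (~H(w) & ~H(c) & (~H(v) | H(w1)) & P(u))
The prefix is forall w exists c exists w1 exists v exists u: 1 universal, 4 existential.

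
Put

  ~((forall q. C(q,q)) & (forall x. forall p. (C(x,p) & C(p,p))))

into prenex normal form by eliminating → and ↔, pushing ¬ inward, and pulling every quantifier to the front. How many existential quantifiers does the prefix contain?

Push ¬ through the quantifiers and connectives to reach negation normal form:
  (exists q. ~C(q,q)) | (exists x. exists p. (~C(x,p) | ~C(p,p)))
All bound variables are already distinct, so no renaming is needed.
Extract every quantifier outward, since the variables are now distinct and don't occur free across branches:
  exists q. exists x. exists p. (~C(q,q) | ~C(x,p) | ~C(p,p))
The prefix is exists q exists x exists p: 0 universal, 3 existential.

3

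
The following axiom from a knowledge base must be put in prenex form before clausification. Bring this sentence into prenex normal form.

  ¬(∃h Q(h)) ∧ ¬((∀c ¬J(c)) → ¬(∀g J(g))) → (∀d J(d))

Rewrite implications/biconditionals: A → B as ¬A ∨ B.
  ¬(¬(∃h Q(h)) ∧ ¬(¬(∀c ¬J(c)) ∨ ¬(∀g J(g)))) ∨ (∀d J(d))
Drive negations inward (¬∀x A ≡ ∃x ¬A, ¬∃x A ≡ ∀x ¬A, De Morgan for ∧/∨):
  (∃h Q(h)) ∨ (∃c J(c)) ∨ (∃g ¬J(g)) ∨ (∀d J(d))
Finally move all quantifiers to the prefix:
  ∃h ∃c ∃g ∀d (Q(h) ∨ J(c) ∨ ¬J(g) ∨ J(d))

∃h ∃c ∃g ∀d (Q(h) ∨ J(c) ∨ ¬J(g) ∨ J(d))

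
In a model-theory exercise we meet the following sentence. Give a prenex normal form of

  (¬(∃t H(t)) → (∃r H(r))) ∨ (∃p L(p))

Eliminate → and ↔ using ¬ and ∨.
  ¬¬(∃t H(t)) ∨ (∃r H(r)) ∨ (∃p L(p))
Push ¬ through the quantifiers and connectives to reach negation normal form:
  (∃t H(t)) ∨ (∃r H(r)) ∨ (∃p L(p))
All bound variables are already distinct, so no renaming is needed.
Finally move all quantifiers to the prefix:
  ∃t ∃r ∃p (H(t) ∨ H(r) ∨ L(p))

∃t ∃r ∃p (H(t) ∨ H(r) ∨ L(p))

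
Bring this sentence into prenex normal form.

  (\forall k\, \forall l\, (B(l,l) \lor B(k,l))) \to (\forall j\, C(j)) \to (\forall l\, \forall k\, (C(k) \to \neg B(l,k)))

Rewrite implications/biconditionals: A → B as ¬A ∨ B.
  \neg (\forall k\, \forall l\, (B(l,l) \lor B(k,l))) \lor \neg (\forall j\, C(j)) \lor (\forall l\, \forall k\, (\neg C(k) \lor \neg B(l,k)))
Push ¬ through the quantifiers and connectives to reach negation normal form:
  (\exists k\, \exists l\, (\neg B(l,l) \land \neg B(k,l))) \lor (\exists j\, \neg C(j)) \lor (\forall l\, \forall k\, (\neg C(k) \lor \neg B(l,k)))
Rename bound variables to avoid capture: l↦y1, k↦x.
  (\exists k\, \exists l\, (\neg B(l,l) \land \neg B(k,l))) \lor (\exists j\, \neg C(j)) \lor (\forall y1\, \forall x\, (\neg C(x) \lor \neg B(y1,x)))
Pull the quantifiers to the front (each side's bound variable is not free in the other side):
  \exists k\, \exists l\, \exists j\, \forall y1\, \forall x\, (\neg B(l,l) \land \neg B(k,l) \lor \neg C(j) \lor \neg C(x) \lor \neg B(y1,x))

\exists k\, \exists l\, \exists j\, \forall y1\, \forall x\, (\neg B(l,l) \land \neg B(k,l) \lor \neg C(j) \lor \neg C(x) \lor \neg B(y1,x))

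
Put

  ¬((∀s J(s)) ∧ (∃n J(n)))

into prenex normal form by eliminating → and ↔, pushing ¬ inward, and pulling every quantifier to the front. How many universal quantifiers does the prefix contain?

Drive negations inward (¬∀x A ≡ ∃x ¬A, ¬∃x A ≡ ∀x ¬A, De Morgan for ∧/∨):
  (∃s ¬J(s)) ∨ (∀n ¬J(n))
All bound variables are already distinct, so no renaming is needed.
Finally move all quantifiers to the prefix:
  ∃s ∀n (¬J(s) ∨ ¬J(n))
The prefix is ∃s ∀n: 1 universal, 1 existential.

1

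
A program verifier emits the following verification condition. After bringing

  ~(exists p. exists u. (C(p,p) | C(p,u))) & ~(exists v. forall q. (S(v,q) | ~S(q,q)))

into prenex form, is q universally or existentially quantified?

Move each ¬ inward, flipping quantifiers it crosses:
  (forall p. forall u. (~C(p,p) & ~C(p,u))) & (forall v. exists q. (~S(v,q) & S(q,q)))
All bound variables are already distinct, so no renaming is needed.
Pull the quantifiers to the front (each side's bound variable is not free in the other side):
  forall p. forall u. forall v. exists q. (~C(p,p) & ~C(p,u) & ~S(v,q) & S(q,q))
The quantifier forall q sits under an odd number of negations, so it flips to exists q.

existential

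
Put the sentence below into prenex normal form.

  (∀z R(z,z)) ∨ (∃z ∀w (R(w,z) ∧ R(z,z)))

∀z ∃u ∀w (R(z,z) ∨ R(w,u) ∧ R(u,u))

Give each quantifier a distinct variable: z↦u.
  (∀z R(z,z)) ∨ (∃u ∀w (R(w,u) ∧ R(u,u)))
Pull the quantifiers to the front (each side's bound variable is not free in the other side):
  ∀z ∃u ∀w (R(z,z) ∨ R(w,u) ∧ R(u,u))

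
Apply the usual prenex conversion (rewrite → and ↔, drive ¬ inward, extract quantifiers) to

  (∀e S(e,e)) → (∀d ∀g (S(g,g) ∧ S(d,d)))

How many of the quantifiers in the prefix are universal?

Rewrite implications/biconditionals: A → B as ¬A ∨ B.
  ¬(∀e S(e,e)) ∨ (∀d ∀g (S(g,g) ∧ S(d,d)))
Push ¬ through the quantifiers and connectives to reach negation normal form:
  (∃e ¬S(e,e)) ∨ (∀d ∀g (S(g,g) ∧ S(d,d)))
All bound variables are already distinct, so no renaming is needed.
Finally move all quantifiers to the prefix:
  ∃e ∀d ∀g (¬S(e,e) ∨ S(g,g) ∧ S(d,d))
The prefix is ∃e ∀d ∀g: 2 universal, 1 existential.

2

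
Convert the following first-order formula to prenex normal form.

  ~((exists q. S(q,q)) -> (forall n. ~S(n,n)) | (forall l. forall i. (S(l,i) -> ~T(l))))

exists q. exists n. exists l. exists i. (S(q,q) & S(n,n) & S(l,i) & T(l))

Eliminate → and ↔ using ¬ and ∨.
  ~(~(exists q. S(q,q)) | (forall n. ~S(n,n)) | (forall l. forall i. (~S(l,i) | ~T(l))))
Move each ¬ inward, flipping quantifiers it crosses:
  (exists q. S(q,q)) & (exists n. S(n,n)) & (exists l. exists i. (S(l,i) & T(l)))
All bound variables are already distinct, so no renaming is needed.
Finally move all quantifiers to the prefix:
  exists q. exists n. exists l. exists i. (S(q,q) & S(n,n) & S(l,i) & T(l))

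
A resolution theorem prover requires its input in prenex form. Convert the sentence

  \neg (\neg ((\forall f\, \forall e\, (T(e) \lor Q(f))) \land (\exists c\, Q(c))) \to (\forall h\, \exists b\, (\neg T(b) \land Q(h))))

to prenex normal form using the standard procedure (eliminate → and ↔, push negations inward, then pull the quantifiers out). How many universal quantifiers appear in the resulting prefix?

Eliminate → and ↔ using ¬ and ∨.
  \neg (\neg \neg ((\forall f\, \forall e\, (T(e) \lor Q(f))) \land (\exists c\, Q(c))) \lor (\forall h\, \exists b\, (\neg T(b) \land Q(h))))
Push ¬ through the quantifiers and connectives to reach negation normal form:
  ((\exists f\, \exists e\, (\neg T(e) \land \neg Q(f))) \lor (\forall c\, \neg Q(c))) \land (\exists h\, \forall b\, (T(b) \lor \neg Q(h)))
Finally move all quantifiers to the prefix:
  \exists f\, \exists e\, \forall c\, \exists h\, \forall b\, ((\neg T(e) \land \neg Q(f) \lor \neg Q(c)) \land (T(b) \lor \neg Q(h)))
The prefix is \exists f \exists e \forall c \exists h \forall b: 2 universal, 3 existential.

2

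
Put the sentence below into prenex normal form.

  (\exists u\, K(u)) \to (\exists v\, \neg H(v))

\forall u\, \exists v\, (\neg K(u) \lor \neg H(v))

Eliminate → and ↔ using ¬ and ∨.
  \neg (\exists u\, K(u)) \lor (\exists v\, \neg H(v))
Drive negations inward (¬∀x A ≡ ∃x ¬A, ¬∃x A ≡ ∀x ¬A, De Morgan for ∧/∨):
  (\forall u\, \neg K(u)) \lor (\exists v\, \neg H(v))
Finally move all quantifiers to the prefix:
  \forall u\, \exists v\, (\neg K(u) \lor \neg H(v))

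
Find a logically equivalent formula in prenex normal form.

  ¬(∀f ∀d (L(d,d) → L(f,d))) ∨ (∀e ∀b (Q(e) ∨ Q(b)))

Rewrite implications/biconditionals: A → B as ¬A ∨ B.
  ¬(∀f ∀d (¬L(d,d) ∨ L(f,d))) ∨ (∀e ∀b (Q(e) ∨ Q(b)))
Drive negations inward (¬∀x A ≡ ∃x ¬A, ¬∃x A ≡ ∀x ¬A, De Morgan for ∧/∨):
  (∃f ∃d (L(d,d) ∧ ¬L(f,d))) ∨ (∀e ∀b (Q(e) ∨ Q(b)))
Extract every quantifier outward, since the variables are now distinct and don't occur free across branches:
  ∃f ∃d ∀e ∀b (L(d,d) ∧ ¬L(f,d) ∨ Q(e) ∨ Q(b))

∃f ∃d ∀e ∀b (L(d,d) ∧ ¬L(f,d) ∨ Q(e) ∨ Q(b))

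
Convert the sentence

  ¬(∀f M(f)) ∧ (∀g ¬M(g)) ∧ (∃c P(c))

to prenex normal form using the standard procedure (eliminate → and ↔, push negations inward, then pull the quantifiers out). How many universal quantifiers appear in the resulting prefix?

Drive negations inward (¬∀x A ≡ ∃x ¬A, ¬∃x A ≡ ∀x ¬A, De Morgan for ∧/∨):
  (∃f ¬M(f)) ∧ (∀g ¬M(g)) ∧ (∃c P(c))
All bound variables are already distinct, so no renaming is needed.
Finally move all quantifiers to the prefix:
  ∃f ∀g ∃c (¬M(f) ∧ ¬M(g) ∧ P(c))
The prefix is ∃f ∀g ∃c: 1 universal, 2 existential.

1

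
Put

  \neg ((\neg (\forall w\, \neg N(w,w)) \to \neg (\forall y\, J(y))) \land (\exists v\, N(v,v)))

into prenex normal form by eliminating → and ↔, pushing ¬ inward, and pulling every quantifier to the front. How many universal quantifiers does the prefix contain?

Rewrite implications/biconditionals: A → B as ¬A ∨ B.
  \neg ((\neg \neg (\forall w\, \neg N(w,w)) \lor \neg (\forall y\, J(y))) \land (\exists v\, N(v,v)))
Move each ¬ inward, flipping quantifiers it crosses:
  (\exists w\, N(w,w)) \land (\forall y\, J(y)) \lor (\forall v\, \neg N(v,v))
All bound variables are already distinct, so no renaming is needed.
Finally move all quantifiers to the prefix:
  \exists w\, \forall y\, \forall v\, (N(w,w) \land J(y) \lor \neg N(v,v))
The prefix is \exists w \forall y \forall v: 2 universal, 1 existential.

2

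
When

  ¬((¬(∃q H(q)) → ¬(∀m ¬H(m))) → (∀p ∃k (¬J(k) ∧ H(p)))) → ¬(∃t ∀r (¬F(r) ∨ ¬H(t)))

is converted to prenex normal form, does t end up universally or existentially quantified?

universal

First replace A → B with ¬A ∨ B.
  ¬¬(¬(¬¬(∃q H(q)) ∨ ¬(∀m ¬H(m))) ∨ (∀p ∃k (¬J(k) ∧ H(p)))) ∨ ¬(∃t ∀r (¬F(r) ∨ ¬H(t)))
Push ¬ through the quantifiers and connectives to reach negation normal form:
  (∀q ¬H(q)) ∧ (∀m ¬H(m)) ∨ (∀p ∃k (¬J(k) ∧ H(p))) ∨ (∀t ∃r (F(r) ∧ H(t)))
All bound variables are already distinct, so no renaming is needed.
Finally move all quantifiers to the prefix:
  ∀q ∀m ∀p ∃k ∀t ∃r (¬H(q) ∧ ¬H(m) ∨ ¬J(k) ∧ H(p) ∨ F(r) ∧ H(t))
The quantifier ∃t sits under an odd number of negations (counting the antecedent side of each →), so it flips to ∀t.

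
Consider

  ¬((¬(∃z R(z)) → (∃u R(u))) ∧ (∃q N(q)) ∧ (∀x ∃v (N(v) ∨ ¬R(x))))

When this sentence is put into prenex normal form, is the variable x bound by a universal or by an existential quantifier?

existential

Eliminate → and ↔ using ¬ and ∨.
  ¬((¬¬(∃z R(z)) ∨ (∃u R(u))) ∧ (∃q N(q)) ∧ (∀x ∃v (N(v) ∨ ¬R(x))))
Move each ¬ inward, flipping quantifiers it crosses:
  (∀z ¬R(z)) ∧ (∀u ¬R(u)) ∨ (∀q ¬N(q)) ∨ (∃x ∀v (¬N(v) ∧ R(x)))
Finally move all quantifiers to the prefix:
  ∀z ∀u ∀q ∃x ∀v (¬R(z) ∧ ¬R(u) ∨ ¬N(q) ∨ ¬N(v) ∧ R(x))
The quantifier ∀x sits under an odd number of negations (counting the antecedent side of each →), so it flips to ∃x.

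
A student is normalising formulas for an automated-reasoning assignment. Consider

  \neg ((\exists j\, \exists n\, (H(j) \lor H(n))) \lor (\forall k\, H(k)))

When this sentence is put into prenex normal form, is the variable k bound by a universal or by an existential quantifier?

existential

Drive negations inward (¬∀x A ≡ ∃x ¬A, ¬∃x A ≡ ∀x ¬A, De Morgan for ∧/∨):
  (\forall j\, \forall n\, (\neg H(j) \land \neg H(n))) \land (\exists k\, \neg H(k))
Pull the quantifiers to the front (each side's bound variable is not free in the other side):
  \forall j\, \forall n\, \exists k\, (\neg H(j) \land \neg H(n) \land \neg H(k))
The quantifier \forall k sits under an odd number of negations, so it flips to \exists k.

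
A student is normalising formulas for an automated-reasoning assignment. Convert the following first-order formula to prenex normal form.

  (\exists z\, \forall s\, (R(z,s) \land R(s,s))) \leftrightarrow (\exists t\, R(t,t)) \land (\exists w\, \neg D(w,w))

First replace A → B with ¬A ∨ B; A ↔ B as (¬A ∨ B) ∧ (¬B ∨ A).
  (\neg (\exists z\, \forall s\, (R(z,s) \land R(s,s))) \lor (\exists t\, R(t,t)) \land (\exists w\, \neg D(w,w))) \land (\neg ((\exists t\, R(t,t)) \land (\exists w\, \neg D(w,w))) \lor (\exists z\, \forall s\, (R(z,s) \land R(s,s))))
Push ¬ through the quantifiers and connectives to reach negation normal form:
  ((\forall z\, \exists s\, (\neg R(z,s) \lor \neg R(s,s))) \lor (\exists t\, R(t,t)) \land (\exists w\, \neg D(w,w))) \land ((\forall t\, \neg R(t,t)) \lor (\forall w\, D(w,w)) \lor (\exists z\, \forall s\, (R(z,s) \land R(s,s))))
Standardize variables apart so no two quantifiers bind the same name: t↦u1, w↦v, z↦x1, s↦a.
  ((\forall z\, \exists s\, (\neg R(z,s) \lor \neg R(s,s))) \lor (\exists t\, R(t,t)) \land (\exists w\, \neg D(w,w))) \land ((\forall u1\, \neg R(u1,u1)) \lor (\forall v\, D(v,v)) \lor (\exists x1\, \forall a\, (R(x1,a) \land R(a,a))))
Pull the quantifiers to the front (each side's bound variable is not free in the other side):
  \forall z\, \exists s\, \exists t\, \exists w\, \forall u1\, \forall v\, \exists x1\, \forall a\, ((\neg R(z,s) \lor \neg R(s,s) \lor R(t,t) \land \neg D(w,w)) \land (\neg R(u1,u1) \lor D(v,v) \lor R(x1,a) \land R(a,a)))

\forall z\, \exists s\, \exists t\, \exists w\, \forall u1\, \forall v\, \exists x1\, \forall a\, ((\neg R(z,s) \lor \neg R(s,s) \lor R(t,t) \land \neg D(w,w)) \land (\neg R(u1,u1) \lor D(v,v) \lor R(x1,a) \land R(a,a)))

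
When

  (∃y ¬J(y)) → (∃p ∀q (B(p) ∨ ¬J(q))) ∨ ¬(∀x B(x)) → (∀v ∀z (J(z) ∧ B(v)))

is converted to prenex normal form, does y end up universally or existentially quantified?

universal

Rewrite implications/biconditionals: A → B as ¬A ∨ B.
  ¬(∃y ¬J(y)) ∨ ¬((∃p ∀q (B(p) ∨ ¬J(q))) ∨ ¬(∀x B(x))) ∨ (∀v ∀z (J(z) ∧ B(v)))
Drive negations inward (¬∀x A ≡ ∃x ¬A, ¬∃x A ≡ ∀x ¬A, De Morgan for ∧/∨):
  (∀y J(y)) ∨ (∀p ∃q (¬B(p) ∧ J(q))) ∧ (∀x B(x)) ∨ (∀v ∀z (J(z) ∧ B(v)))
All bound variables are already distinct, so no renaming is needed.
Finally move all quantifiers to the prefix:
  ∀y ∀p ∃q ∀x ∀v ∀z (J(y) ∨ ¬B(p) ∧ J(q) ∧ B(x) ∨ J(z) ∧ B(v))
The quantifier ∃y sits under an odd number of negations (counting the antecedent side of each →), so it flips to ∀y.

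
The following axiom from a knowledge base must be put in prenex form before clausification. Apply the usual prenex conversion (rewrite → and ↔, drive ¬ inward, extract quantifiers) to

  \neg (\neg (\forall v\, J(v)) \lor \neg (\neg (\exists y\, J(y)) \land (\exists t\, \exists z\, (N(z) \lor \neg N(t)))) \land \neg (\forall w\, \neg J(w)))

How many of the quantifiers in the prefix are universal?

3

Drive negations inward (¬∀x A ≡ ∃x ¬A, ¬∃x A ≡ ∀x ¬A, De Morgan for ∧/∨):
  (\forall v\, J(v)) \land ((\forall y\, \neg J(y)) \land (\exists t\, \exists z\, (N(z) \lor \neg N(t))) \lor (\forall w\, \neg J(w)))
All bound variables are already distinct, so no renaming is needed.
Pull the quantifiers to the front (each side's bound variable is not free in the other side):
  \forall v\, \forall y\, \exists t\, \exists z\, \forall w\, (J(v) \land (\neg J(y) \land (N(z) \lor \neg N(t)) \lor \neg J(w)))
The prefix is \forall v \forall y \exists t \exists z \forall w: 3 universal, 2 existential.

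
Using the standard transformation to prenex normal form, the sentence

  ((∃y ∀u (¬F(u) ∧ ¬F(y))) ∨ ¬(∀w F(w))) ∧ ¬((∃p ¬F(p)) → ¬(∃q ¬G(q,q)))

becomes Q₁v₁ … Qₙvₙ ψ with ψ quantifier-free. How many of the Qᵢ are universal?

1

Eliminate → and ↔ using ¬ and ∨.
  ((∃y ∀u (¬F(u) ∧ ¬F(y))) ∨ ¬(∀w F(w))) ∧ ¬(¬(∃p ¬F(p)) ∨ ¬(∃q ¬G(q,q)))
Move each ¬ inward, flipping quantifiers it crosses:
  ((∃y ∀u (¬F(u) ∧ ¬F(y))) ∨ (∃w ¬F(w))) ∧ (∃p ¬F(p)) ∧ (∃q ¬G(q,q))
All bound variables are already distinct, so no renaming is needed.
Extract every quantifier outward, since the variables are now distinct and don't occur free across branches:
  ∃y ∀u ∃w ∃p ∃q ((¬F(u) ∧ ¬F(y) ∨ ¬F(w)) ∧ ¬F(p) ∧ ¬G(q,q))
The prefix is ∃y ∀u ∃w ∃p ∃q: 1 universal, 4 existential.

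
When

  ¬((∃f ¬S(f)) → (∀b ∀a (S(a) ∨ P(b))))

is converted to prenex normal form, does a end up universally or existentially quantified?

Rewrite implications/biconditionals: A → B as ¬A ∨ B.
  ¬(¬(∃f ¬S(f)) ∨ (∀b ∀a (S(a) ∨ P(b))))
Move each ¬ inward, flipping quantifiers it crosses:
  (∃f ¬S(f)) ∧ (∃b ∃a (¬S(a) ∧ ¬P(b)))
Pull the quantifiers to the front (each side's bound variable is not free in the other side):
  ∃f ∃b ∃a (¬S(f) ∧ ¬S(a) ∧ ¬P(b))
The quantifier ∀a sits under an odd number of negations (counting the antecedent side of each →), so it flips to ∃a.

existential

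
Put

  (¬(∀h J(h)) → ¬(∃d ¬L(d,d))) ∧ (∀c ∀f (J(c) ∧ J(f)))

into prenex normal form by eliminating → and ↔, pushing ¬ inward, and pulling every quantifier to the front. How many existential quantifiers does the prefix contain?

First replace A → B with ¬A ∨ B.
  (¬¬(∀h J(h)) ∨ ¬(∃d ¬L(d,d))) ∧ (∀c ∀f (J(c) ∧ J(f)))
Drive negations inward (¬∀x A ≡ ∃x ¬A, ¬∃x A ≡ ∀x ¬A, De Morgan for ∧/∨):
  ((∀h J(h)) ∨ (∀d L(d,d))) ∧ (∀c ∀f (J(c) ∧ J(f)))
All bound variables are already distinct, so no renaming is needed.
Extract every quantifier outward, since the variables are now distinct and don't occur free across branches:
  ∀h ∀d ∀c ∀f ((J(h) ∨ L(d,d)) ∧ J(c) ∧ J(f))
The prefix is ∀h ∀d ∀c ∀f: 4 universal, 0 existential.

0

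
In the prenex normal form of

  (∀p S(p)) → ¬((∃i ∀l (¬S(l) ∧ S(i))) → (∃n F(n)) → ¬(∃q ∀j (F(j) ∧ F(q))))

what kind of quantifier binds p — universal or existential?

existential

First replace A → B with ¬A ∨ B.
  ¬(∀p S(p)) ∨ ¬(¬(∃i ∀l (¬S(l) ∧ S(i))) ∨ ¬(∃n F(n)) ∨ ¬(∃q ∀j (F(j) ∧ F(q))))
Push ¬ through the quantifiers and connectives to reach negation normal form:
  (∃p ¬S(p)) ∨ (∃i ∀l (¬S(l) ∧ S(i))) ∧ (∃n F(n)) ∧ (∃q ∀j (F(j) ∧ F(q)))
Finally move all quantifiers to the prefix:
  ∃p ∃i ∀l ∃n ∃q ∀j (¬S(p) ∨ ¬S(l) ∧ S(i) ∧ F(n) ∧ F(j) ∧ F(q))
The quantifier ∀p sits under an odd number of negations (counting the antecedent side of each →), so it flips to ∃p.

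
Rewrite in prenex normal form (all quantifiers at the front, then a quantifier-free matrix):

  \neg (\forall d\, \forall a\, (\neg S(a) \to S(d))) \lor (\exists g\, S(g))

\exists d\, \exists a\, \exists g\, (\neg S(a) \land \neg S(d) \lor S(g))

Eliminate → and ↔ using ¬ and ∨.
  \neg (\forall d\, \forall a\, (\neg \neg S(a) \lor S(d))) \lor (\exists g\, S(g))
Drive negations inward (¬∀x A ≡ ∃x ¬A, ¬∃x A ≡ ∀x ¬A, De Morgan for ∧/∨):
  (\exists d\, \exists a\, (\neg S(a) \land \neg S(d))) \lor (\exists g\, S(g))
Extract every quantifier outward, since the variables are now distinct and don't occur free across branches:
  \exists d\, \exists a\, \exists g\, (\neg S(a) \land \neg S(d) \lor S(g))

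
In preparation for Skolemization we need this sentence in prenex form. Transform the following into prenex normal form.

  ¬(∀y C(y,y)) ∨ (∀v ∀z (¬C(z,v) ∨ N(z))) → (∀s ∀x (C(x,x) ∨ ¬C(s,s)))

∀y ∃v ∃z ∀s ∀x (C(y,y) ∧ C(z,v) ∧ ¬N(z) ∨ C(x,x) ∨ ¬C(s,s))

First replace A → B with ¬A ∨ B.
  ¬(¬(∀y C(y,y)) ∨ (∀v ∀z (¬C(z,v) ∨ N(z)))) ∨ (∀s ∀x (C(x,x) ∨ ¬C(s,s)))
Move each ¬ inward, flipping quantifiers it crosses:
  (∀y C(y,y)) ∧ (∃v ∃z (C(z,v) ∧ ¬N(z))) ∨ (∀s ∀x (C(x,x) ∨ ¬C(s,s)))
All bound variables are already distinct, so no renaming is needed.
Extract every quantifier outward, since the variables are now distinct and don't occur free across branches:
  ∀y ∃v ∃z ∀s ∀x (C(y,y) ∧ C(z,v) ∧ ¬N(z) ∨ C(x,x) ∨ ¬C(s,s))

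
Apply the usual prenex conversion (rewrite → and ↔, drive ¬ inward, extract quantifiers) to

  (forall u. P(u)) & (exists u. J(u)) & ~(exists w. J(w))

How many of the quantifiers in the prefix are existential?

1

Move each ¬ inward, flipping quantifiers it crosses:
  (forall u. P(u)) & (exists u. J(u)) & (forall w. ~J(w))
Give each quantifier a distinct variable: u↦t.
  (forall u. P(u)) & (exists t. J(t)) & (forall w. ~J(w))
Extract every quantifier outward, since the variables are now distinct and don't occur free across branches:
  forall u. exists t. forall w. (P(u) & J(t) & ~J(w))
The prefix is forall u exists t forall w: 2 universal, 1 existential.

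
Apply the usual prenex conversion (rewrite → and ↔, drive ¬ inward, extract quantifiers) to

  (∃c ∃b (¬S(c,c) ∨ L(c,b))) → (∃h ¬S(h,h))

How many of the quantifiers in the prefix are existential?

Eliminate → and ↔ using ¬ and ∨.
  ¬(∃c ∃b (¬S(c,c) ∨ L(c,b))) ∨ (∃h ¬S(h,h))
Drive negations inward (¬∀x A ≡ ∃x ¬A, ¬∃x A ≡ ∀x ¬A, De Morgan for ∧/∨):
  (∀c ∀b (S(c,c) ∧ ¬L(c,b))) ∨ (∃h ¬S(h,h))
All bound variables are already distinct, so no renaming is needed.
Extract every quantifier outward, since the variables are now distinct and don't occur free across branches:
  ∀c ∀b ∃h (S(c,c) ∧ ¬L(c,b) ∨ ¬S(h,h))
The prefix is ∀c ∀b ∃h: 2 universal, 1 existential.

1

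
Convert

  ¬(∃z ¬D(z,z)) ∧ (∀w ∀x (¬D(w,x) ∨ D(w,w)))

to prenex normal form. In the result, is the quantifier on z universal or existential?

Push ¬ through the quantifiers and connectives to reach negation normal form:
  (∀z D(z,z)) ∧ (∀w ∀x (¬D(w,x) ∨ D(w,w)))
Finally move all quantifiers to the prefix:
  ∀z ∀w ∀x (D(z,z) ∧ (¬D(w,x) ∨ D(w,w)))
The quantifier ∃z sits under an odd number of negations, so it flips to ∀z.

universal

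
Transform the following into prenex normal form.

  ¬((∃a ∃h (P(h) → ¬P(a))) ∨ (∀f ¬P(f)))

∀a ∀h ∃f (P(h) ∧ P(a) ∧ P(f))

Eliminate → and ↔ using ¬ and ∨.
  ¬((∃a ∃h (¬P(h) ∨ ¬P(a))) ∨ (∀f ¬P(f)))
Move each ¬ inward, flipping quantifiers it crosses:
  (∀a ∀h (P(h) ∧ P(a))) ∧ (∃f P(f))
Finally move all quantifiers to the prefix:
  ∀a ∀h ∃f (P(h) ∧ P(a) ∧ P(f))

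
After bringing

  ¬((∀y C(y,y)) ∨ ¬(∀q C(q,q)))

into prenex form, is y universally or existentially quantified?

Move each ¬ inward, flipping quantifiers it crosses:
  (∃y ¬C(y,y)) ∧ (∀q C(q,q))
All bound variables are already distinct, so no renaming is needed.
Finally move all quantifiers to the prefix:
  ∃y ∀q (¬C(y,y) ∧ C(q,q))
The quantifier ∀y sits under an odd number of negations, so it flips to ∃y.

existential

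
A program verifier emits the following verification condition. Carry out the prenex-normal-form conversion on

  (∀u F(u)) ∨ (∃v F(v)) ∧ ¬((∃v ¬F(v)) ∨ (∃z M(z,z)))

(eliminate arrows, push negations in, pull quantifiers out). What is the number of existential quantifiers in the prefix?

1

Push ¬ through the quantifiers and connectives to reach negation normal form:
  (∀u F(u)) ∨ (∃v F(v)) ∧ (∀v F(v)) ∧ (∀z ¬M(z,z))
Rename bound variables to avoid capture: v↦a.
  (∀u F(u)) ∨ (∃v F(v)) ∧ (∀a F(a)) ∧ (∀z ¬M(z,z))
Pull the quantifiers to the front (each side's bound variable is not free in the other side):
  ∀u ∃v ∀a ∀z (F(u) ∨ F(v) ∧ F(a) ∧ ¬M(z,z))
The prefix is ∀u ∃v ∀a ∀z: 3 universal, 1 existential.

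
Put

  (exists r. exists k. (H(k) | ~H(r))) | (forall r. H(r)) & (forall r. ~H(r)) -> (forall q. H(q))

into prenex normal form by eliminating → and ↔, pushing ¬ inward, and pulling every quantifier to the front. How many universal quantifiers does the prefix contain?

3

Rewrite implications/biconditionals: A → B as ¬A ∨ B.
  ~((exists r. exists k. (H(k) | ~H(r))) | (forall r. H(r)) & (forall r. ~H(r))) | (forall q. H(q))
Drive negations inward (¬∀x A ≡ ∃x ¬A, ¬∃x A ≡ ∀x ¬A, De Morgan for ∧/∨):
  (forall r. forall k. (~H(k) & H(r))) & ((exists r. ~H(r)) | (exists r. H(r))) | (forall q. H(q))
Rename bound variables to avoid capture: r↦y, r↦w.
  (forall r. forall k. (~H(k) & H(r))) & ((exists y. ~H(y)) | (exists w. H(w))) | (forall q. H(q))
Finally move all quantifiers to the prefix:
  forall r. forall k. exists y. exists w. forall q. (~H(k) & H(r) & (~H(y) | H(w)) | H(q))
The prefix is forall r forall k exists y exists w forall q: 3 universal, 2 existential.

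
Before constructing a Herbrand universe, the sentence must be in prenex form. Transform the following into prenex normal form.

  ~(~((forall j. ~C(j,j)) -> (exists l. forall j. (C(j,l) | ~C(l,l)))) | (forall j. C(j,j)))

exists j. exists l. forall w. exists c. ((C(j,j) | C(w,l) | ~C(l,l)) & ~C(c,c))

First replace A → B with ¬A ∨ B.
  ~(~(~(forall j. ~C(j,j)) | (exists l. forall j. (C(j,l) | ~C(l,l)))) | (forall j. C(j,j)))
Move each ¬ inward, flipping quantifiers it crosses:
  ((exists j. C(j,j)) | (exists l. forall j. (C(j,l) | ~C(l,l)))) & (exists j. ~C(j,j))
Standardize variables apart so no two quantifiers bind the same name: j↦w, j↦c.
  ((exists j. C(j,j)) | (exists l. forall w. (C(w,l) | ~C(l,l)))) & (exists c. ~C(c,c))
Finally move all quantifiers to the prefix:
  exists j. exists l. forall w. exists c. ((C(j,j) | C(w,l) | ~C(l,l)) & ~C(c,c))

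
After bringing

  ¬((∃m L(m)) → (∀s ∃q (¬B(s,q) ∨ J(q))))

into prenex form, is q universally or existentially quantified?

First replace A → B with ¬A ∨ B.
  ¬(¬(∃m L(m)) ∨ (∀s ∃q (¬B(s,q) ∨ J(q))))
Push ¬ through the quantifiers and connectives to reach negation normal form:
  (∃m L(m)) ∧ (∃s ∀q (B(s,q) ∧ ¬J(q)))
Pull the quantifiers to the front (each side's bound variable is not free in the other side):
  ∃m ∃s ∀q (L(m) ∧ B(s,q) ∧ ¬J(q))
The quantifier ∃q sits under an odd number of negations (counting the antecedent side of each →), so it flips to ∀q.

universal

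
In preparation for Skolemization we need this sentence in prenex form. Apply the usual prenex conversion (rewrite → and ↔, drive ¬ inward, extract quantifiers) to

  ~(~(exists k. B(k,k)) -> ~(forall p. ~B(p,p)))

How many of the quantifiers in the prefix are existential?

0

First replace A → B with ¬A ∨ B.
  ~(~~(exists k. B(k,k)) | ~(forall p. ~B(p,p)))
Move each ¬ inward, flipping quantifiers it crosses:
  (forall k. ~B(k,k)) & (forall p. ~B(p,p))
Extract every quantifier outward, since the variables are now distinct and don't occur free across branches:
  forall k. forall p. (~B(k,k) & ~B(p,p))
The prefix is forall k forall p: 2 universal, 0 existential.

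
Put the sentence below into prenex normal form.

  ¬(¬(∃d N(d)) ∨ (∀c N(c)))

∃d ∃c (N(d) ∧ ¬N(c))

Move each ¬ inward, flipping quantifiers it crosses:
  (∃d N(d)) ∧ (∃c ¬N(c))
All bound variables are already distinct, so no renaming is needed.
Pull the quantifiers to the front (each side's bound variable is not free in the other side):
  ∃d ∃c (N(d) ∧ ¬N(c))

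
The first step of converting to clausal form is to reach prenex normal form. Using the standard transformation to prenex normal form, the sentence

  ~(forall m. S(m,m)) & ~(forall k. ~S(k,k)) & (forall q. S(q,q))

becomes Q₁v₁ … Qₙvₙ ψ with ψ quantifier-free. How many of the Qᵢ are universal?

Drive negations inward (¬∀x A ≡ ∃x ¬A, ¬∃x A ≡ ∀x ¬A, De Morgan for ∧/∨):
  (exists m. ~S(m,m)) & (exists k. S(k,k)) & (forall q. S(q,q))
All bound variables are already distinct, so no renaming is needed.
Finally move all quantifiers to the prefix:
  exists m. exists k. forall q. (~S(m,m) & S(k,k) & S(q,q))
The prefix is exists m exists k forall q: 1 universal, 2 existential.

1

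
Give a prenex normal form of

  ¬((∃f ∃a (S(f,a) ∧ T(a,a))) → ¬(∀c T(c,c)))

Eliminate → and ↔ using ¬ and ∨.
  ¬(¬(∃f ∃a (S(f,a) ∧ T(a,a))) ∨ ¬(∀c T(c,c)))
Push ¬ through the quantifiers and connectives to reach negation normal form:
  (∃f ∃a (S(f,a) ∧ T(a,a))) ∧ (∀c T(c,c))
All bound variables are already distinct, so no renaming is needed.
Extract every quantifier outward, since the variables are now distinct and don't occur free across branches:
  ∃f ∃a ∀c (S(f,a) ∧ T(a,a) ∧ T(c,c))

∃f ∃a ∀c (S(f,a) ∧ T(a,a) ∧ T(c,c))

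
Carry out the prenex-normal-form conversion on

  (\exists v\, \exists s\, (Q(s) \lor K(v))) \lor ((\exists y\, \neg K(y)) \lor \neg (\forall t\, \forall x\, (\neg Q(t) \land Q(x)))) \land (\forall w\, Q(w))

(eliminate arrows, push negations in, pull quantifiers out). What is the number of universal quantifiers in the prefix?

Drive negations inward (¬∀x A ≡ ∃x ¬A, ¬∃x A ≡ ∀x ¬A, De Morgan for ∧/∨):
  (\exists v\, \exists s\, (Q(s) \lor K(v))) \lor ((\exists y\, \neg K(y)) \lor (\exists t\, \exists x\, (Q(t) \lor \neg Q(x)))) \land (\forall w\, Q(w))
All bound variables are already distinct, so no renaming is needed.
Pull the quantifiers to the front (each side's bound variable is not free in the other side):
  \exists v\, \exists s\, \exists y\, \exists t\, \exists x\, \forall w\, (Q(s) \lor K(v) \lor (\neg K(y) \lor Q(t) \lor \neg Q(x)) \land Q(w))
The prefix is \exists v \exists s \exists y \exists t \exists x \forall w: 1 universal, 5 existential.

1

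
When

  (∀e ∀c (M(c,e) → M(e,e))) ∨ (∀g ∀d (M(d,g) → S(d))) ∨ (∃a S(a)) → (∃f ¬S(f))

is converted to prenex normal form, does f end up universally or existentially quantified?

existential

First replace A → B with ¬A ∨ B.
  ¬((∀e ∀c (¬M(c,e) ∨ M(e,e))) ∨ (∀g ∀d (¬M(d,g) ∨ S(d))) ∨ (∃a S(a))) ∨ (∃f ¬S(f))
Move each ¬ inward, flipping quantifiers it crosses:
  (∃e ∃c (M(c,e) ∧ ¬M(e,e))) ∧ (∃g ∃d (M(d,g) ∧ ¬S(d))) ∧ (∀a ¬S(a)) ∨ (∃f ¬S(f))
Pull the quantifiers to the front (each side's bound variable is not free in the other side):
  ∃e ∃c ∃g ∃d ∀a ∃f (M(c,e) ∧ ¬M(e,e) ∧ M(d,g) ∧ ¬S(d) ∧ ¬S(a) ∨ ¬S(f))
The quantifier ∃f sits under an even number of negations (counting the antecedent side of each →), so it remains existential.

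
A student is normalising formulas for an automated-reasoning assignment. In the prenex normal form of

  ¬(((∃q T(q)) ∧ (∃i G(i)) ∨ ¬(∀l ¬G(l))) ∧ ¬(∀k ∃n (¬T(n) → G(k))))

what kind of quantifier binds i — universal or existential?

universal

Eliminate → and ↔ using ¬ and ∨.
  ¬(((∃q T(q)) ∧ (∃i G(i)) ∨ ¬(∀l ¬G(l))) ∧ ¬(∀k ∃n (¬¬T(n) ∨ G(k))))
Move each ¬ inward, flipping quantifiers it crosses:
  ((∀q ¬T(q)) ∨ (∀i ¬G(i))) ∧ (∀l ¬G(l)) ∨ (∀k ∃n (T(n) ∨ G(k)))
Finally move all quantifiers to the prefix:
  ∀q ∀i ∀l ∀k ∃n ((¬T(q) ∨ ¬G(i)) ∧ ¬G(l) ∨ T(n) ∨ G(k))
The quantifier ∃i sits under an odd number of negations (counting the antecedent side of each →), so it flips to ∀i.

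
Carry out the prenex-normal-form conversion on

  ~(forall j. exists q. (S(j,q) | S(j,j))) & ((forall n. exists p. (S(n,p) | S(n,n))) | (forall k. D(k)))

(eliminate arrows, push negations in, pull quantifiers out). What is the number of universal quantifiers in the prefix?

Push ¬ through the quantifiers and connectives to reach negation normal form:
  (exists j. forall q. (~S(j,q) & ~S(j,j))) & ((forall n. exists p. (S(n,p) | S(n,n))) | (forall k. D(k)))
All bound variables are already distinct, so no renaming is needed.
Pull the quantifiers to the front (each side's bound variable is not free in the other side):
  exists j. forall q. forall n. exists p. forall k. (~S(j,q) & ~S(j,j) & (S(n,p) | S(n,n) | D(k)))
The prefix is exists j forall q forall n exists p forall k: 3 universal, 2 existential.

3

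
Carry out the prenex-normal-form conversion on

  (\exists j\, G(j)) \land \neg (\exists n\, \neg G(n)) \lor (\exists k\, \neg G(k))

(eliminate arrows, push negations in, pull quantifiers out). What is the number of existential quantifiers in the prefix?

Drive negations inward (¬∀x A ≡ ∃x ¬A, ¬∃x A ≡ ∀x ¬A, De Morgan for ∧/∨):
  (\exists j\, G(j)) \land (\forall n\, G(n)) \lor (\exists k\, \neg G(k))
All bound variables are already distinct, so no renaming is needed.
Extract every quantifier outward, since the variables are now distinct and don't occur free across branches:
  \exists j\, \forall n\, \exists k\, (G(j) \land G(n) \lor \neg G(k))
The prefix is \exists j \forall n \exists k: 1 universal, 2 existential.

2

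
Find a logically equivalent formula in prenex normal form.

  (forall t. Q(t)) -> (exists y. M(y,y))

exists t. exists y. (~Q(t) | M(y,y))

First replace A → B with ¬A ∨ B.
  ~(forall t. Q(t)) | (exists y. M(y,y))
Move each ¬ inward, flipping quantifiers it crosses:
  (exists t. ~Q(t)) | (exists y. M(y,y))
All bound variables are already distinct, so no renaming is needed.
Finally move all quantifiers to the prefix:
  exists t. exists y. (~Q(t) | M(y,y))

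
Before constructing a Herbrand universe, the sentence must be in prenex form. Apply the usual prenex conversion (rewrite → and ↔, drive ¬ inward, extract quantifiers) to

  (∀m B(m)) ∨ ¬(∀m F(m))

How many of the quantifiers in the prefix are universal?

1

Push ¬ through the quantifiers and connectives to reach negation normal form:
  (∀m B(m)) ∨ (∃m ¬F(m))
Rename bound variables to avoid capture: m↦u.
  (∀m B(m)) ∨ (∃u ¬F(u))
Extract every quantifier outward, since the variables are now distinct and don't occur free across branches:
  ∀m ∃u (B(m) ∨ ¬F(u))
The prefix is ∀m ∃u: 1 universal, 1 existential.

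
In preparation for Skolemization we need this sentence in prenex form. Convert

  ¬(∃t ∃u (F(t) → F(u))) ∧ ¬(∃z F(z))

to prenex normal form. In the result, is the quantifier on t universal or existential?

Eliminate → and ↔ using ¬ and ∨.
  ¬(∃t ∃u (¬F(t) ∨ F(u))) ∧ ¬(∃z F(z))
Drive negations inward (¬∀x A ≡ ∃x ¬A, ¬∃x A ≡ ∀x ¬A, De Morgan for ∧/∨):
  (∀t ∀u (F(t) ∧ ¬F(u))) ∧ (∀z ¬F(z))
All bound variables are already distinct, so no renaming is needed.
Finally move all quantifiers to the prefix:
  ∀t ∀u ∀z (F(t) ∧ ¬F(u) ∧ ¬F(z))
The quantifier ∃t sits under an odd number of negations (counting the antecedent side of each →), so it flips to ∀t.

universal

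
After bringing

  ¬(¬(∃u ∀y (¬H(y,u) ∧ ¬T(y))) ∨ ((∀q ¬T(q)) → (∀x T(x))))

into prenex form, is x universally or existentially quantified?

Rewrite implications/biconditionals: A → B as ¬A ∨ B.
  ¬(¬(∃u ∀y (¬H(y,u) ∧ ¬T(y))) ∨ ¬(∀q ¬T(q)) ∨ (∀x T(x)))
Move each ¬ inward, flipping quantifiers it crosses:
  (∃u ∀y (¬H(y,u) ∧ ¬T(y))) ∧ (∀q ¬T(q)) ∧ (∃x ¬T(x))
All bound variables are already distinct, so no renaming is needed.
Finally move all quantifiers to the prefix:
  ∃u ∀y ∀q ∃x (¬H(y,u) ∧ ¬T(y) ∧ ¬T(q) ∧ ¬T(x))
The quantifier ∀x sits under an odd number of negations (counting the antecedent side of each →), so it flips to ∃x.

existential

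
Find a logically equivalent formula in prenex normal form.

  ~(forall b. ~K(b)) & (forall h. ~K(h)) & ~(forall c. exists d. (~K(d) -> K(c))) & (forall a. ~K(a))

First replace A → B with ¬A ∨ B.
  ~(forall b. ~K(b)) & (forall h. ~K(h)) & ~(forall c. exists d. (~~K(d) | K(c))) & (forall a. ~K(a))
Drive negations inward (¬∀x A ≡ ∃x ¬A, ¬∃x A ≡ ∀x ¬A, De Morgan for ∧/∨):
  (exists b. K(b)) & (forall h. ~K(h)) & (exists c. forall d. (~K(d) & ~K(c))) & (forall a. ~K(a))
All bound variables are already distinct, so no renaming is needed.
Pull the quantifiers to the front (each side's bound variable is not free in the other side):
  exists b. forall h. exists c. forall d. forall a. (K(b) & ~K(h) & ~K(d) & ~K(c) & ~K(a))

exists b. forall h. exists c. forall d. forall a. (K(b) & ~K(h) & ~K(d) & ~K(c) & ~K(a))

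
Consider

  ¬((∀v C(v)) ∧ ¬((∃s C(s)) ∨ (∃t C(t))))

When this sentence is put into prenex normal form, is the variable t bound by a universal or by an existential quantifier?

existential

Move each ¬ inward, flipping quantifiers it crosses:
  (∃v ¬C(v)) ∨ (∃s C(s)) ∨ (∃t C(t))
Extract every quantifier outward, since the variables are now distinct and don't occur free across branches:
  ∃v ∃s ∃t (¬C(v) ∨ C(s) ∨ C(t))
The quantifier ∃t sits under an even number of negations, so it remains existential.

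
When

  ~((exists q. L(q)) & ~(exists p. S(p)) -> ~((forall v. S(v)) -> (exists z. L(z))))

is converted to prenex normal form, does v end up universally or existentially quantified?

existential

Rewrite implications/biconditionals: A → B as ¬A ∨ B.
  ~(~((exists q. L(q)) & ~(exists p. S(p))) | ~(~(forall v. S(v)) | (exists z. L(z))))
Push ¬ through the quantifiers and connectives to reach negation normal form:
  (exists q. L(q)) & (forall p. ~S(p)) & ((exists v. ~S(v)) | (exists z. L(z)))
Finally move all quantifiers to the prefix:
  exists q. forall p. exists v. exists z. (L(q) & ~S(p) & (~S(v) | L(z)))
The quantifier forall v sits under an odd number of negations (counting the antecedent side of each →), so it flips to exists v.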